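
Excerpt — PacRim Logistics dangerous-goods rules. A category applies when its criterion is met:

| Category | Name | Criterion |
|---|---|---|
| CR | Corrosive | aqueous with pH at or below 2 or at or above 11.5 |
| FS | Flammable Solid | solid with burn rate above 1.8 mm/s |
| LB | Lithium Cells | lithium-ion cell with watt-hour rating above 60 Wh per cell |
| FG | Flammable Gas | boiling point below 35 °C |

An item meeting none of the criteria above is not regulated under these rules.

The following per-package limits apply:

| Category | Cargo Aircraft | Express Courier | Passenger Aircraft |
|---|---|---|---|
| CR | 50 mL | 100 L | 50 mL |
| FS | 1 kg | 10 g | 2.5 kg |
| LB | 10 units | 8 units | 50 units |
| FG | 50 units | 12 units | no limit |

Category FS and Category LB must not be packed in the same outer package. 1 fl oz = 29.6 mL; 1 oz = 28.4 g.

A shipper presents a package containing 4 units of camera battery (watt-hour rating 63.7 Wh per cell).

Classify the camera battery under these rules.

Category LB

The camera battery has watt-hour rating 63.7 Wh per cell, which is > 60 Wh per cell, so it is Category LB (Lithium Cells).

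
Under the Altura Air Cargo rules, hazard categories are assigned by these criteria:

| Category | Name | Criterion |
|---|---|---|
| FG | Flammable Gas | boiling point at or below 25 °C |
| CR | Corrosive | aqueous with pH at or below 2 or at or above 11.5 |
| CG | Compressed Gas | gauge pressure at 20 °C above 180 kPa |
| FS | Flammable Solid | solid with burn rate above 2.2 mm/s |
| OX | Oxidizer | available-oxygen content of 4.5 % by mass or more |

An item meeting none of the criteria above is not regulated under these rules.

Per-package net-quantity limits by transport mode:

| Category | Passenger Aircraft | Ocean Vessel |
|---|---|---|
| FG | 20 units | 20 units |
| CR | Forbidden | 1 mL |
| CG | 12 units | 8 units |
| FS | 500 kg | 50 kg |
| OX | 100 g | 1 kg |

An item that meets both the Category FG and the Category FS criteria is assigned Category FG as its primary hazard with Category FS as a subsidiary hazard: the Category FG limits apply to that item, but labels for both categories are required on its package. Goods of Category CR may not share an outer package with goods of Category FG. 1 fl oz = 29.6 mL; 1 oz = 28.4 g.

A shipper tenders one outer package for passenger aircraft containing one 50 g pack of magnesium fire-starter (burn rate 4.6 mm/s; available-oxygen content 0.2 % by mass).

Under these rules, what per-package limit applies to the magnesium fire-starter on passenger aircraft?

500 kg

Burn rate 4.6 mm/s meets the Category FS criterion (Flammable Solid), so the magnesium fire-starter is Category FS.
The passenger aircraft limit for Category FS is 500 kg.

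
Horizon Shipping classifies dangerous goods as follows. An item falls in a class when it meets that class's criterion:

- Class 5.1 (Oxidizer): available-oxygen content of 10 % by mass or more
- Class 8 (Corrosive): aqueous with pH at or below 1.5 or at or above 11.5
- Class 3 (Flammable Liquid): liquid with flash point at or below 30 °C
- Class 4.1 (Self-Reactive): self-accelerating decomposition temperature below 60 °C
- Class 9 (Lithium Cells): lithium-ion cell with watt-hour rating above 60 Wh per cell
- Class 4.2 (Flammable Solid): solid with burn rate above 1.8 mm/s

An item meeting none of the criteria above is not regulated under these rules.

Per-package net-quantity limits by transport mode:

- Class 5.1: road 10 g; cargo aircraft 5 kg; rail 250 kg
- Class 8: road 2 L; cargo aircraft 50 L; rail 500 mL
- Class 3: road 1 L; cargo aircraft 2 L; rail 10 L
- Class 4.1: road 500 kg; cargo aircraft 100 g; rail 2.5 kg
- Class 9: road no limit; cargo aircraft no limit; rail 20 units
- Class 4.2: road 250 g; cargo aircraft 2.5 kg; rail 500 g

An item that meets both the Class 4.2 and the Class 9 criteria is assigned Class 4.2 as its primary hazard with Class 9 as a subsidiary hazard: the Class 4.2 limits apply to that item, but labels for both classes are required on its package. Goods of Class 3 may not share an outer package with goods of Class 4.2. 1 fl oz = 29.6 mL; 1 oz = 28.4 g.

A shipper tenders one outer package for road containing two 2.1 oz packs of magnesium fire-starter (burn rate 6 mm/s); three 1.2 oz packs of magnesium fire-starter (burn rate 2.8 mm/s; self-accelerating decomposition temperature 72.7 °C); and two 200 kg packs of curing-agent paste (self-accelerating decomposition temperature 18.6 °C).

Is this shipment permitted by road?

Yes

Magnesium fire-starter: burn rate 6 mm/s > 1.8 mm/s → Class 4.2 (Flammable Solid).
Burn rate 2.8 mm/s meets the Class 4.2 criterion (Flammable Solid), so the magnesium fire-starter is Class 4.2.
With self-accelerating decomposition temperature 18.6 °C (< 60 °C), the curing-agent paste falls in Class 4.1.
Class 4.2 net quantity: (two 2.1 oz packs = 119.28 g) + (three 1.2 oz packs = 102.24 g) = 221.52 g.
That is within the Class 4.2 road limit of 250 g.
Class 4.1 quantity: two 200 kg packs = 400 kg.
400 kg ≤ 500 kg (road limit, Class 4.1) — within limit.
The segregation rule (Class 3 with Class 4.2) does not apply to Class 4.2 with Class 4.1.
Every hazard class is within its road limit and no segregation rule is violated.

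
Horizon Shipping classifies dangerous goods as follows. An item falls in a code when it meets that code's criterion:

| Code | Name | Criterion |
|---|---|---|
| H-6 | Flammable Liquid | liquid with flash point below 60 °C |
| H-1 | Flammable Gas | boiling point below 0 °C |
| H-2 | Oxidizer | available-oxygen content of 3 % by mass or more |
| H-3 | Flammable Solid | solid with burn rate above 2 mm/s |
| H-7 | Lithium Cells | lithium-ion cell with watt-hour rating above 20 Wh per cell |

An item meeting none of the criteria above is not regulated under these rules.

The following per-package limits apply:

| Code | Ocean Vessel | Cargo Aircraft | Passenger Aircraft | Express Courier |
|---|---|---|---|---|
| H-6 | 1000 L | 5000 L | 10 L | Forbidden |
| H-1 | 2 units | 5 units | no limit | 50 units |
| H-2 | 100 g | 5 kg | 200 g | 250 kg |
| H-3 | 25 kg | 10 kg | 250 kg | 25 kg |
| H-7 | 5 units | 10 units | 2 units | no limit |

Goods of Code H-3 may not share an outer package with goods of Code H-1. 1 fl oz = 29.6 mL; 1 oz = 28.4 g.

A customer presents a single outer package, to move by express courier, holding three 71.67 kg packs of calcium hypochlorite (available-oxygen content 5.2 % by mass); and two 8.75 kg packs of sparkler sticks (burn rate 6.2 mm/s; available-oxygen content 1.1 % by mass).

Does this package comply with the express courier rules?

The calcium hypochlorite has available-oxygen content 5.2 % by mass, which is ≥ 3 % by mass, so it is Code H-2 (Oxidizer).
The sparkler sticks have burn rate 6.2 mm/s, which is > 2 mm/s, so they are Code H-3 (Flammable Solid).
Code H-3 quantity: two 8.75 kg packs = 17.5 kg.
17.5 kg ≤ 25 kg (express courier limit, Code H-3) — within limit.
Code H-2 quantity: three 71.67 kg packs = 215.01 kg.
That is within the Code H-2 express courier limit of 250 kg.
The segregation rule (Code H-3 with Code H-1) does not apply to Code H-3 with Code H-2.
Every hazard code is within its express courier limit and no segregation rule is violated.

Yes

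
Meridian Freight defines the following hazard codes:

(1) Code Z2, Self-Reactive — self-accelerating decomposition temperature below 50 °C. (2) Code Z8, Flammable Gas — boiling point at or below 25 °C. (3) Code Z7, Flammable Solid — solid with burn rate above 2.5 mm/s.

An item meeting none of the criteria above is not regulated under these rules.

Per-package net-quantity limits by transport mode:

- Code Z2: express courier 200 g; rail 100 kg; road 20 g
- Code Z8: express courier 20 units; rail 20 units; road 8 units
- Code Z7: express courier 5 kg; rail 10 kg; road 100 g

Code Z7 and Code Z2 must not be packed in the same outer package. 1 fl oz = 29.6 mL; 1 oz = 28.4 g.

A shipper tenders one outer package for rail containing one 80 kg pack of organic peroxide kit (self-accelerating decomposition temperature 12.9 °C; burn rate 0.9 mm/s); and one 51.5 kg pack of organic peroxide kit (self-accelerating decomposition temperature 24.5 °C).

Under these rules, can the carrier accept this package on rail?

With self-accelerating decomposition temperature 12.9 °C (< 50 °C), the organic peroxide kit falls in Code Z2.
With self-accelerating decomposition temperature 24.5 °C (< 50 °C), the organic peroxide kit falls in Code Z2.
Code Z2 net quantity: 80 kg + 51.5 kg = 131.5 kg.
131.5 kg > 100 kg (rail limit, Code Z2) — over the limit.

No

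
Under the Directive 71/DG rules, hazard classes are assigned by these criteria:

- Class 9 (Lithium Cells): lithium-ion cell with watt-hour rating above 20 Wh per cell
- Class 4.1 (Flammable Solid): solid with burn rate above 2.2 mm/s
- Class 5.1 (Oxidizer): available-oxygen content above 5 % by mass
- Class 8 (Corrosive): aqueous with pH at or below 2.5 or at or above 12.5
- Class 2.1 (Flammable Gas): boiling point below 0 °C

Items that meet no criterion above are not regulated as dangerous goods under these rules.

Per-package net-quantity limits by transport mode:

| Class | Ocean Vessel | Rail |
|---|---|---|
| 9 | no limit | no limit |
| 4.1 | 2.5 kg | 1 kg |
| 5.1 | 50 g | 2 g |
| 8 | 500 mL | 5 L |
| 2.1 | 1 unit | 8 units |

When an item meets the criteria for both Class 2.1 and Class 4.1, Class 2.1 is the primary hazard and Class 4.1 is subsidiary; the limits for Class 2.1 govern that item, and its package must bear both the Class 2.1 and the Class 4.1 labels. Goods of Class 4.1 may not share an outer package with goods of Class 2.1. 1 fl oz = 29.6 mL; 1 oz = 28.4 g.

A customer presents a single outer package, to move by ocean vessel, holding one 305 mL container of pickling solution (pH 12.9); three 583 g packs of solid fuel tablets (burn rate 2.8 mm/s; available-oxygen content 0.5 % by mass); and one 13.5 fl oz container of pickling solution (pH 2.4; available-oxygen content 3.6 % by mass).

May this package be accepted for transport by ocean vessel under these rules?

The pickling solution has pH 12.9, which is ≥ 12.5, so it is Class 8 (Corrosive).
The solid fuel tablets have burn rate 2.8 mm/s, which is > 2.2 mm/s, so they are Class 4.1 (Flammable Solid).
The pickling solution has pH 2.4, which is ≤ 2.5, so it is Class 8 (Corrosive).
Total Class 8: 305 mL + (one 13.5 fl oz container = 399.6 mL) = 704.6 mL.
That exceeds the Class 8 ocean vessel limit of 500 mL.
Class 4.1 quantity: three 583 g packs = 1.749 kg.
That is within the Class 4.1 ocean vessel limit of 2.5 kg.
The segregation rule (Class 4.1 with Class 2.1) does not apply to Class 8 with Class 4.1.

No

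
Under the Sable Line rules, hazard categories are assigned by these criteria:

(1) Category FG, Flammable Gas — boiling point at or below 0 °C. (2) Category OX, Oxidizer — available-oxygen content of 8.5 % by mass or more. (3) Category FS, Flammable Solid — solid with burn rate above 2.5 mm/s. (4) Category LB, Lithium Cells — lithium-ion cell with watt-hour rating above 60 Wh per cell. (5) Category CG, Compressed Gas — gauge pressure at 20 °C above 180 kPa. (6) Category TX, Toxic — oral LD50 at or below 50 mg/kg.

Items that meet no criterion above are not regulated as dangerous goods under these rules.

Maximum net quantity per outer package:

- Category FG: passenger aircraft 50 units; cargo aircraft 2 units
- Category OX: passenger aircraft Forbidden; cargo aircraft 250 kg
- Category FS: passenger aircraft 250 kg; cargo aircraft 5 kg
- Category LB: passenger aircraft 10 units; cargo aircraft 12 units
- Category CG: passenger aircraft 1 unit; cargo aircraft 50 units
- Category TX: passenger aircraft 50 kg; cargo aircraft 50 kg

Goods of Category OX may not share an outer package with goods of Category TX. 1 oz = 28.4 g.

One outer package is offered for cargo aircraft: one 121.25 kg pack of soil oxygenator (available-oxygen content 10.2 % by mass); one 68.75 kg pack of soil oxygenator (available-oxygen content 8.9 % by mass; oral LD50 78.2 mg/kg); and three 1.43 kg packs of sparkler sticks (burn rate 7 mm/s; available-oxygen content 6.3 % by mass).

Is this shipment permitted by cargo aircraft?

Yes

With available-oxygen content 10.2 % by mass (≥ 8.5 % by mass), the soil oxygenator falls in Category OX.
Available-oxygen content 8.9 % by mass meets the Category OX criterion (Oxidizer), so the soil oxygenator is Category OX.
Sparkler sticks: burn rate 7 mm/s > 2.5 mm/s → Category FS (Flammable Solid).
Total Category OX: 121.25 kg + 68.75 kg = 190 kg.
That is within the Category OX cargo aircraft limit of 250 kg.
Category FS quantity: three 1.43 kg packs = 4.29 kg.
4.29 kg ≤ 5 kg (cargo aircraft limit, Category FS) — within limit.
The segregation rule (Category OX with Category TX) does not apply to Category OX with Category FS.
Every hazard category is within its cargo aircraft limit and no segregation rule is violated.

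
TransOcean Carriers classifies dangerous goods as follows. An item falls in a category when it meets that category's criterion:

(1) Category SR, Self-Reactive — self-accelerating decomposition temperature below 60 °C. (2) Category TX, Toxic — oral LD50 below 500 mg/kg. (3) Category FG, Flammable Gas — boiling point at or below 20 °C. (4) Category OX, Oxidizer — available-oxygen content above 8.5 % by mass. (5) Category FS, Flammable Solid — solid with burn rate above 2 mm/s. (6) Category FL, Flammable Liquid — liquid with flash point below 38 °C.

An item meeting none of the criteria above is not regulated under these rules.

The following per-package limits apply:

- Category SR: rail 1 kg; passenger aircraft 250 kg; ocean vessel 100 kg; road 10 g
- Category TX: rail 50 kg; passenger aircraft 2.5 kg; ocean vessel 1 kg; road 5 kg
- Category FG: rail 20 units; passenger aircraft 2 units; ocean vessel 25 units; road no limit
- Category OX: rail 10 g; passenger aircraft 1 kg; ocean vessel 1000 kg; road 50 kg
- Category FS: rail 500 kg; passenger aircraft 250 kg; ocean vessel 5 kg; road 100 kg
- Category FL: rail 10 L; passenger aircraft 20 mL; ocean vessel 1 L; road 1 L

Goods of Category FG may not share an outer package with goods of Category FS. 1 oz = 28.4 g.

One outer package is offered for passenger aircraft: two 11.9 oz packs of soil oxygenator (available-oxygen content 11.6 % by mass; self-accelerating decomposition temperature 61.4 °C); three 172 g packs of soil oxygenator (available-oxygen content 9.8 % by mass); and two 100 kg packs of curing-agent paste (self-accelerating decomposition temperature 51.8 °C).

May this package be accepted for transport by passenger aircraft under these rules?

With available-oxygen content 11.6 % by mass (> 8.5 % by mass), the soil oxygenator falls in Category OX.
Available-oxygen content 9.8 % by mass meets the Category OX criterion (Oxidizer), so the soil oxygenator is Category OX.
With self-accelerating decomposition temperature 51.8 °C (< 60 °C), the curing-agent paste falls in Category SR.
Total Category OX: (two 11.9 oz packs = 675.92 g) + (three 172 g packs = 516 g) = 1191.92 g.
That exceeds the Category OX passenger aircraft limit of 1 kg.
Category SR quantity: two 100 kg packs = 200 kg.
200 kg is within the passenger aircraft limit of 250 kg for Category SR.
The segregation rule (Category FG with Category FS) does not apply to Category OX with Category SR.

No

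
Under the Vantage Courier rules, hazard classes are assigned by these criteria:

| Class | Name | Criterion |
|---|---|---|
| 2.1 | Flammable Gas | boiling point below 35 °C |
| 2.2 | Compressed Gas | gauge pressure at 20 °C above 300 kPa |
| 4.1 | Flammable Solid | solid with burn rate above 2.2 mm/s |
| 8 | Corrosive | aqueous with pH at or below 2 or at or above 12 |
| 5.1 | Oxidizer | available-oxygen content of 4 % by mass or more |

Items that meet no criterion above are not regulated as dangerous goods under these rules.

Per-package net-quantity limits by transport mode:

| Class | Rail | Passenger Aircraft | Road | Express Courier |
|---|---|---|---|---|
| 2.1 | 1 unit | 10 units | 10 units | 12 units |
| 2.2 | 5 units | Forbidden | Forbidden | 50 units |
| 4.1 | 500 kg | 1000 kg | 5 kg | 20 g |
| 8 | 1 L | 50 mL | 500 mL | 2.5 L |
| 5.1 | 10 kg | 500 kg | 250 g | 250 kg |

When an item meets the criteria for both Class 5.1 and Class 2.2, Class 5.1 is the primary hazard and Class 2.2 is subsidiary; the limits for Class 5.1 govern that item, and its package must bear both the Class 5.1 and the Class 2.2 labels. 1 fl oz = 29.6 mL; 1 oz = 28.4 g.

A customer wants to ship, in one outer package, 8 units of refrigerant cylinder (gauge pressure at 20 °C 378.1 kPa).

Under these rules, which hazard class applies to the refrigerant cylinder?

Refrigerant cylinder: gauge pressure at 20 °C 378.1 kPa > 300 kPa → Class 2.2 (Compressed Gas).

Class 2.2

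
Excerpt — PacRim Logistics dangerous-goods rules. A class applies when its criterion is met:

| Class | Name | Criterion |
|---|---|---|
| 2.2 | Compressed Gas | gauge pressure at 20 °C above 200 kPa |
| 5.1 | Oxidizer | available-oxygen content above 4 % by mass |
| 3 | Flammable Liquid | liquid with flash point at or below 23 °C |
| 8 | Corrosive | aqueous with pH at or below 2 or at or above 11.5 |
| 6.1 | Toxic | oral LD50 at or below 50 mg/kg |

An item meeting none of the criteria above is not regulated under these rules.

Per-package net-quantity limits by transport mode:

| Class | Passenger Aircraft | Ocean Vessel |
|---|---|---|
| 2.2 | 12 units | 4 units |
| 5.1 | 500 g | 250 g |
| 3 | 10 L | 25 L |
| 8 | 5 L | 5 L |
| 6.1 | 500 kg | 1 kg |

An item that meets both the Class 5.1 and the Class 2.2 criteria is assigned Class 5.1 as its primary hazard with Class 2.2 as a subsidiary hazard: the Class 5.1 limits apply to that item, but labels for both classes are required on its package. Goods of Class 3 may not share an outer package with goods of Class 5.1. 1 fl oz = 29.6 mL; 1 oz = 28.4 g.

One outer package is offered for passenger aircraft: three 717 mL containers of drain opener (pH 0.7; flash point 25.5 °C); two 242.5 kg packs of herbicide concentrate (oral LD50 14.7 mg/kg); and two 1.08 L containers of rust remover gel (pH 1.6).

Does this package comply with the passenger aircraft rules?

Yes

pH 0.7 meets the Class 8 criterion (Corrosive), so the drain opener is Class 8.
Herbicide concentrate: oral LD50 14.7 mg/kg ≤ 50 mg/kg → Class 6.1 (Toxic).
The rust remover gel has pH 1.6, which is ≤ 2, so it is Class 8 (Corrosive).
Class 6.1 quantity: two 242.5 kg packs = 485 kg.
485 kg ≤ 500 kg (passenger aircraft limit, Class 6.1) — within limit.
Total Class 8: (three 717 mL containers = 2.151 L) + (two 1.08 L containers = 2.16 L) = 4.311 L.
4.311 L is within the passenger aircraft limit of 5 L for Class 8.
The segregation rule (Class 3 with Class 5.1) does not apply to Class 6.1 with Class 8.
Every hazard class is within its passenger aircraft limit and no segregation rule is violated.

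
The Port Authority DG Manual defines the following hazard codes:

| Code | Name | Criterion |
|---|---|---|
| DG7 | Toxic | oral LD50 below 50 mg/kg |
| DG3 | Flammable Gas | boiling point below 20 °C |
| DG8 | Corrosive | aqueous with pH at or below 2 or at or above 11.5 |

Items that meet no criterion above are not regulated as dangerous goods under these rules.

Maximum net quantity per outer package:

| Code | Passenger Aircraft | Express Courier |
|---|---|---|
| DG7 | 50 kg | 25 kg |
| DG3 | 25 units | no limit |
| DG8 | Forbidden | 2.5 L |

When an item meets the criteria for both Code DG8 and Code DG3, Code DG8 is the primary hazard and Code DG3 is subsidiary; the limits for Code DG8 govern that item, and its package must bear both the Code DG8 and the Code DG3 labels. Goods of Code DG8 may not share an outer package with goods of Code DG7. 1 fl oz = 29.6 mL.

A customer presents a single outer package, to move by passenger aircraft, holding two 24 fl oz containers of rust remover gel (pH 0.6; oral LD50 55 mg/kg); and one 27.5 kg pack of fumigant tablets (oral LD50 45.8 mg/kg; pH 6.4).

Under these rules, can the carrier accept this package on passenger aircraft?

No

Rust remover gel: pH 0.6 ≤ 2 → Code DG8 (Corrosive).
Oral LD50 45.8 mg/kg meets the Code DG7 criterion (Toxic), so the fumigant tablets are Code DG7.
Code DG8 quantity: two 24 fl oz containers = 1420.8 mL.
Code DG8 is Forbidden by passenger aircraft.
Code DG7 quantity: 27.5 kg.
27.5 kg ≤ 50 kg (passenger aircraft limit, Code DG7) — within limit.
Code DG8 and Code DG7 may not share an outer package.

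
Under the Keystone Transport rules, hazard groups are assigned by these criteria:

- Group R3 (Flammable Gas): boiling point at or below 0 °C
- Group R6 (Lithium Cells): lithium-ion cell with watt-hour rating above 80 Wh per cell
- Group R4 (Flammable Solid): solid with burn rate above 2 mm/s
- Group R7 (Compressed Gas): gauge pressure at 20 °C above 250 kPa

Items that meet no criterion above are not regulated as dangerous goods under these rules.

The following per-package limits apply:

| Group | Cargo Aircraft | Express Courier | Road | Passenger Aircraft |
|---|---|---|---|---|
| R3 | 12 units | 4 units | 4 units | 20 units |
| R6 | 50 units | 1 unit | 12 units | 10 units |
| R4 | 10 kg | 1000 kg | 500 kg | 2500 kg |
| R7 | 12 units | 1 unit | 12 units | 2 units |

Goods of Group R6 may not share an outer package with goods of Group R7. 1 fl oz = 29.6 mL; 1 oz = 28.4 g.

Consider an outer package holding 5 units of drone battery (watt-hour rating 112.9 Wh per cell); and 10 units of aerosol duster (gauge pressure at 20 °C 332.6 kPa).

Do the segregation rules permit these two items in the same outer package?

No

Drone battery: watt-hour rating 112.9 Wh per cell > 80 Wh per cell → Group R6 (Lithium Cells).
Gauge pressure at 20 °C 332.6 kPa meets the Group R7 criterion (Compressed Gas), so the aerosol duster is Group R7.
Group R6 and Group R7 may not share an outer package.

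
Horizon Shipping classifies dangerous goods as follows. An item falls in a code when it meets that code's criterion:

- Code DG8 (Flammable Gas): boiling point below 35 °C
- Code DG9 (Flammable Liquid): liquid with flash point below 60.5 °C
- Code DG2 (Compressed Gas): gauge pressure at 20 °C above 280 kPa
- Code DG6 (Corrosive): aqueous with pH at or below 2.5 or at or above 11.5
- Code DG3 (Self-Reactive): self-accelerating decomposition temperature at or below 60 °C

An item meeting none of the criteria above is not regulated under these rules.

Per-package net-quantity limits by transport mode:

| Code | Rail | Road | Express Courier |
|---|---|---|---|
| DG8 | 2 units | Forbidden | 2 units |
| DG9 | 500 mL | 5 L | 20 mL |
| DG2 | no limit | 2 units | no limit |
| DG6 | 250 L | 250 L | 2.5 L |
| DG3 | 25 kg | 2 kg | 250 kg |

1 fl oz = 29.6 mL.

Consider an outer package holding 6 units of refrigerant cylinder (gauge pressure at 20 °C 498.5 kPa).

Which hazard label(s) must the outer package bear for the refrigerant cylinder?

Code DG2

Refrigerant cylinder: gauge pressure at 20 °C 498.5 kPa > 280 kPa → Code DG2 (Compressed Gas).
Only the Code DG2 label is required.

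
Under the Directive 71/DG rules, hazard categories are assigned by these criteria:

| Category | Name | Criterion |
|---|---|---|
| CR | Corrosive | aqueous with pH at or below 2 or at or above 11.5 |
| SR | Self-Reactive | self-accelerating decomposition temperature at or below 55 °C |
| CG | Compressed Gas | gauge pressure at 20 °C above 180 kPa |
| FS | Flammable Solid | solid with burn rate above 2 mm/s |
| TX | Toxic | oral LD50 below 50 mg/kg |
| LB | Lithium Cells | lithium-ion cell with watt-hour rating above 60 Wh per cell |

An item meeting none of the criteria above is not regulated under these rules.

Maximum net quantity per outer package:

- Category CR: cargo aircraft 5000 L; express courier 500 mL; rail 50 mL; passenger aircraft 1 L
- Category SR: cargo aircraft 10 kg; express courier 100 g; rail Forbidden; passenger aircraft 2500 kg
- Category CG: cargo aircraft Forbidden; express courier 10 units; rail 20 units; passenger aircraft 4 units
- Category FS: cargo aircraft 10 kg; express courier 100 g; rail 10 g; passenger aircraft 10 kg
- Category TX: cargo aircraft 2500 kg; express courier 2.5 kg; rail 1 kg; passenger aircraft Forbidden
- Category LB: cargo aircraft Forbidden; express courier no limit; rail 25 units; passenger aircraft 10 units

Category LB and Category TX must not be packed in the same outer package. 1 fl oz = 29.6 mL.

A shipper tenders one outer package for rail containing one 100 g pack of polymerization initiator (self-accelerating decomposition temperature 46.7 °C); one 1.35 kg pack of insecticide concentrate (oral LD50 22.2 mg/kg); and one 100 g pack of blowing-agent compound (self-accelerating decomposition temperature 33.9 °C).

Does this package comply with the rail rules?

The polymerization initiator has self-accelerating decomposition temperature 46.7 °C, which is ≤ 55 °C, so it is Category SR (Self-Reactive).
Insecticide concentrate: oral LD50 22.2 mg/kg < 50 mg/kg → Category TX (Toxic).
The blowing-agent compound has self-accelerating decomposition temperature 33.9 °C, which is ≤ 55 °C, so it is Category SR (Self-Reactive).
Category TX quantity: 1.35 kg.
That exceeds the Category TX rail limit of 1 kg.
Category SR net quantity: 100 g + 100 g = 200 g.
Category SR is Forbidden by rail.
The segregation rule (Category LB with Category TX) does not apply to Category TX with Category SR.

No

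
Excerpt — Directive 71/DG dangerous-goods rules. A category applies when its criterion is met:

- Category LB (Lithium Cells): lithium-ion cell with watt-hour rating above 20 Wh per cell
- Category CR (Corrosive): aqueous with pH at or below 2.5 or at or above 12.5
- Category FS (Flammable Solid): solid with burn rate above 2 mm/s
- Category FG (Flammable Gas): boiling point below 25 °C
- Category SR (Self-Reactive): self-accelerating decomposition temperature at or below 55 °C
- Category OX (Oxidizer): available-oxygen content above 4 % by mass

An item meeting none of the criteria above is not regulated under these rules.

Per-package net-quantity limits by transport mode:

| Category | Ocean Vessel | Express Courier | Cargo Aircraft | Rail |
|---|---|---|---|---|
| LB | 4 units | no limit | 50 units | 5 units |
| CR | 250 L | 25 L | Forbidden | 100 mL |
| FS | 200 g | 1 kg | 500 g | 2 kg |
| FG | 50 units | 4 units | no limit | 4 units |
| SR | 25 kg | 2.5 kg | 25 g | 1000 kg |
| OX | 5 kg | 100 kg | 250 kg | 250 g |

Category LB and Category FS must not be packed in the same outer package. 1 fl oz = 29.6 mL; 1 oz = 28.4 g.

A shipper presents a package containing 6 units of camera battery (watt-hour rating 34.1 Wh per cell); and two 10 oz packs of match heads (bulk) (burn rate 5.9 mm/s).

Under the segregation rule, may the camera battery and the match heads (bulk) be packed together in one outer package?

Camera battery: watt-hour rating 34.1 Wh per cell > 20 Wh per cell → Category LB (Lithium Cells).
Match heads (bulk): burn rate 5.9 mm/s > 2 mm/s → Category FS (Flammable Solid).
Category LB and Category FS may not share an outer package.

No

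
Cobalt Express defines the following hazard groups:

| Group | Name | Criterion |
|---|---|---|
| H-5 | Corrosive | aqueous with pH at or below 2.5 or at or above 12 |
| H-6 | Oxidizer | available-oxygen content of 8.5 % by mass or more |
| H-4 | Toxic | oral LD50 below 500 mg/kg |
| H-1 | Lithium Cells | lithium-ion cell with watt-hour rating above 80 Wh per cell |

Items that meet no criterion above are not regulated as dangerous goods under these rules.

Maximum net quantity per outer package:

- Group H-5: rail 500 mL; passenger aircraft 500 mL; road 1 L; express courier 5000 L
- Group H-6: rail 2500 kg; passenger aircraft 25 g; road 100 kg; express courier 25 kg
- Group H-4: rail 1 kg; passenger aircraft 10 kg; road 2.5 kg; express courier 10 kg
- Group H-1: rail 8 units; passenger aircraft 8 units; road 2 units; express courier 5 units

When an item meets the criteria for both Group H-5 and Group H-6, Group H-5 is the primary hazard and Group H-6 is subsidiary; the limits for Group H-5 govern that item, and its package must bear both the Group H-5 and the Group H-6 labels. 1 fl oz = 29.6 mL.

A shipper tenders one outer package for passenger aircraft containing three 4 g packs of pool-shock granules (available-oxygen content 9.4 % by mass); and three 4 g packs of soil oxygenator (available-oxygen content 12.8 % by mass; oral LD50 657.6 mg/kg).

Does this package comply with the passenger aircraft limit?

Yes

The pool-shock granules have available-oxygen content 9.4 % by mass, which is ≥ 8.5 % by mass, so they are Group H-6 (Oxidizer).
Soil oxygenator: available-oxygen content 12.8 % by mass ≥ 8.5 % by mass → Group H-6 (Oxidizer).
Group H-6 net quantity: (three 4 g packs = 12 g) + (three 4 g packs = 12 g) = 24 g.
24 g ≤ 25 g (passenger aircraft limit, Group H-6) — within limit.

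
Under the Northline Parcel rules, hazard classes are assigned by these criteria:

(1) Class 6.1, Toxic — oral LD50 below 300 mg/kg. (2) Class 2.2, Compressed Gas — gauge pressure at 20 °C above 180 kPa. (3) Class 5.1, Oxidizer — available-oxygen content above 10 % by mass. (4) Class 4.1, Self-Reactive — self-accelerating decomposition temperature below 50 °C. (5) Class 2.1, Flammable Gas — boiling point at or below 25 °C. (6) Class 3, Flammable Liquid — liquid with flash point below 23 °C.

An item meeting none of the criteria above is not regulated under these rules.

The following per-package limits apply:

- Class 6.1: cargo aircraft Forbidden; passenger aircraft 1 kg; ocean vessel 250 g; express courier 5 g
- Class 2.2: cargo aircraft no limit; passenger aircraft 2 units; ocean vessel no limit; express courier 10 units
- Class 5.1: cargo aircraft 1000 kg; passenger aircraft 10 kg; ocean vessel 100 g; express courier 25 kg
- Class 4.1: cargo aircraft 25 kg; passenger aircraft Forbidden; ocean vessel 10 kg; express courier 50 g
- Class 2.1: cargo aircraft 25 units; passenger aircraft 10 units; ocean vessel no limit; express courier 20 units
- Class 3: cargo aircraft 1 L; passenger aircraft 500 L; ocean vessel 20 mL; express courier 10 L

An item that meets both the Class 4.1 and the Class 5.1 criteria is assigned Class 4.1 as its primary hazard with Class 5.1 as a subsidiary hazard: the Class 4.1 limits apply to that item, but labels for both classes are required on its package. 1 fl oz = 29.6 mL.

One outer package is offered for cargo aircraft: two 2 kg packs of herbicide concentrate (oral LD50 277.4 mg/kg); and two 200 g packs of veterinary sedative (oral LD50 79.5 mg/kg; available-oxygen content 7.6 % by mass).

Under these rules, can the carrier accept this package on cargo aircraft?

No

Oral LD50 277.4 mg/kg meets the Class 6.1 criterion (Toxic), so the herbicide concentrate is Class 6.1.
Veterinary sedative: oral LD50 79.5 mg/kg < 300 mg/kg → Class 6.1 (Toxic).
Class 6.1 net quantity: (two 2 kg packs = 4 kg) + (two 200 g packs = 400 g) = 4.4 kg.
Class 6.1 is Forbidden by cargo aircraft.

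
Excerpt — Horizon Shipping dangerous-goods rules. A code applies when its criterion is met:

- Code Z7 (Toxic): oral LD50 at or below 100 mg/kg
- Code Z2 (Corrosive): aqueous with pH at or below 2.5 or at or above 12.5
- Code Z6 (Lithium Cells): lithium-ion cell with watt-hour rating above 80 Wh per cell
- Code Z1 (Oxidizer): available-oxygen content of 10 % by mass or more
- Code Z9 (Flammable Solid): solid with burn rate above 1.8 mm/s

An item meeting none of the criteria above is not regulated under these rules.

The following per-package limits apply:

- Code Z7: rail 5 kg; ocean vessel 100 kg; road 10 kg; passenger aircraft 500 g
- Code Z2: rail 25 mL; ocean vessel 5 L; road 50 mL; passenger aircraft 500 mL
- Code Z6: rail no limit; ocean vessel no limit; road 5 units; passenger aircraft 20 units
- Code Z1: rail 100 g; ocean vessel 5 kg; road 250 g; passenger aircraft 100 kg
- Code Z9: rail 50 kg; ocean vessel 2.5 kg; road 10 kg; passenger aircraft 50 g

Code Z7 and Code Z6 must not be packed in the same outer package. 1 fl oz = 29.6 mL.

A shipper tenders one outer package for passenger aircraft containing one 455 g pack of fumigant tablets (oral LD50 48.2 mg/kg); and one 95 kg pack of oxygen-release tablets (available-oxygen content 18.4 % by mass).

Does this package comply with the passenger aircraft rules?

Yes

The fumigant tablets have oral LD50 48.2 mg/kg, which is ≤ 100 mg/kg, so they are Code Z7 (Toxic).
The oxygen-release tablets have available-oxygen content 18.4 % by mass, which is ≥ 10 % by mass, so they are Code Z1 (Oxidizer).
Code Z7 quantity: 455 g.
That is within the Code Z7 passenger aircraft limit of 500 g.
Code Z1 quantity: 95 kg.
That is within the Code Z1 passenger aircraft limit of 100 kg.
The segregation rule (Code Z7 with Code Z6) does not apply to Code Z7 with Code Z1.
Every hazard code is within its passenger aircraft limit and no segregation rule is violated.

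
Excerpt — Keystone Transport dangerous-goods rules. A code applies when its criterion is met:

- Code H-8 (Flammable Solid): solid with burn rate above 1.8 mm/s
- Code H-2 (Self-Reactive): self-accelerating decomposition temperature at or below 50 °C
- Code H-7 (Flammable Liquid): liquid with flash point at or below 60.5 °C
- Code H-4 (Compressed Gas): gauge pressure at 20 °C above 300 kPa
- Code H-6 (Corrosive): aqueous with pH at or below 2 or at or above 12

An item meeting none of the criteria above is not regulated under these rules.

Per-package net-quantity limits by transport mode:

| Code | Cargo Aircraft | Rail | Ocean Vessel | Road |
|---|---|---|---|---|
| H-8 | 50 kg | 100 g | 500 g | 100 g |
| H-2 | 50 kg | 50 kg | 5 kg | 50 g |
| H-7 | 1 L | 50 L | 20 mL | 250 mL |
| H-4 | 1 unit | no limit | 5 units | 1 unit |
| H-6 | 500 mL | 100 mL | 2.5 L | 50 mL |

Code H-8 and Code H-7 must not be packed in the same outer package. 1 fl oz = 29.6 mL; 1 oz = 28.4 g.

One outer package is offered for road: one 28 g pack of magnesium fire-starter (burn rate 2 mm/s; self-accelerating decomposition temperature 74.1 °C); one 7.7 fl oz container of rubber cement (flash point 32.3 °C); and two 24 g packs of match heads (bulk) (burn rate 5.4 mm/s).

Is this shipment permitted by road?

No

Burn rate 2 mm/s meets the Code H-8 criterion (Flammable Solid), so the magnesium fire-starter is Code H-8.
With flash point 32.3 °C (≤ 60.5 °C), the rubber cement falls in Code H-7.
With burn rate 5.4 mm/s (> 1.8 mm/s), the match heads (bulk) fall in Code H-8.
Code H-8 net quantity: 28 g + (two 24 g packs = 48 g) = 76 g.
76 g is within the road limit of 100 g for Code H-8.
Code H-7 quantity: one 7.7 fl oz container = 227.92 mL.
That is within the Code H-7 road limit of 250 mL.
Code H-8 and Code H-7 may not share an outer package.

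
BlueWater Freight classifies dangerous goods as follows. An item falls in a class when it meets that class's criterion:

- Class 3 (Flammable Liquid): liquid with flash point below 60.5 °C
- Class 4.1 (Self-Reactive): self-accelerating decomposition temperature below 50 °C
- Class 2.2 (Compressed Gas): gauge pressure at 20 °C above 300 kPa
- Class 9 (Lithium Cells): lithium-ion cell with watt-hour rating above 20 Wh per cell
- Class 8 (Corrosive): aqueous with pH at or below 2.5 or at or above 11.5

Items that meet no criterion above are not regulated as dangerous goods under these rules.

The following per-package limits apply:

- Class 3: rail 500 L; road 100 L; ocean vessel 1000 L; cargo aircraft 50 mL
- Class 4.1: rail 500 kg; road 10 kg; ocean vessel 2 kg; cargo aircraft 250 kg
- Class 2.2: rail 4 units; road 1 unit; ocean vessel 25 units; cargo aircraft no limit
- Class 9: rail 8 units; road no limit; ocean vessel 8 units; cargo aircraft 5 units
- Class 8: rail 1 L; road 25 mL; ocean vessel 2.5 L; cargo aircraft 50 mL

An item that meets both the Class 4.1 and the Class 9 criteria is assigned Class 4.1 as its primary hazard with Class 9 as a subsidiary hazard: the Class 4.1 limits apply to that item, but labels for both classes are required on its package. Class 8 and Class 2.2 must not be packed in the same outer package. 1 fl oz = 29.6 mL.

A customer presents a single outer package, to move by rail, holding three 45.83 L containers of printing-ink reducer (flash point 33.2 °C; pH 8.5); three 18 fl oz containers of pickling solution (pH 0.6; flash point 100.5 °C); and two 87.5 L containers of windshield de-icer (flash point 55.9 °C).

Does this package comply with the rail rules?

No

Printing-ink reducer: flash point 33.2 °C < 60.5 °C → Class 3 (Flammable Liquid).
Pickling solution: pH 0.6 ≤ 2.5 → Class 8 (Corrosive).
With flash point 55.9 °C (< 60.5 °C), the windshield de-icer falls in Class 3.
Total Class 3: (three 45.83 L containers = 137.49 L) + (two 87.5 L containers = 175 L) = 312.49 L.
That is within the Class 3 rail limit of 500 L.
Class 8 quantity: three 18 fl oz containers = 1598.4 mL.
That exceeds the Class 8 rail limit of 1 L.
The segregation rule (Class 8 with Class 2.2) does not apply to Class 3 with Class 8.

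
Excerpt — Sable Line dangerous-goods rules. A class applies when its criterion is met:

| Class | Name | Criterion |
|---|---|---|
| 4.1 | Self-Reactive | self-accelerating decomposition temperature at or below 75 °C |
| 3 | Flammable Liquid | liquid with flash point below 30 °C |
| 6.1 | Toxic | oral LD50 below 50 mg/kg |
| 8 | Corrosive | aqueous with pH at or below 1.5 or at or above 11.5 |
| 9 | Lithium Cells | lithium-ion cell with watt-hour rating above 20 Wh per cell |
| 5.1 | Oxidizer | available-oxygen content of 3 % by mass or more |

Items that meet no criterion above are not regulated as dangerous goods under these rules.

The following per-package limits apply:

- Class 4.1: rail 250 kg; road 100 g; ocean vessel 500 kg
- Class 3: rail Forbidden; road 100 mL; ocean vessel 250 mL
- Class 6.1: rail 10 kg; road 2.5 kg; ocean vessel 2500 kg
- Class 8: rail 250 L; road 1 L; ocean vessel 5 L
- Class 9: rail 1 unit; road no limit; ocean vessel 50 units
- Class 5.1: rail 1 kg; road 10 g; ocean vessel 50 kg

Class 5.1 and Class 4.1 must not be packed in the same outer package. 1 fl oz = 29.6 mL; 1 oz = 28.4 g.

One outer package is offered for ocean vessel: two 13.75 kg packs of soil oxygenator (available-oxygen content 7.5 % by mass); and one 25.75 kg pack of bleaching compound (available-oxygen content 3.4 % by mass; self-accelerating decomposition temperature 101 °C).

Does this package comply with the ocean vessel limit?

Soil oxygenator: available-oxygen content 7.5 % by mass ≥ 3 % by mass → Class 5.1 (Oxidizer).
With available-oxygen content 3.4 % by mass (≥ 3 % by mass), the bleaching compound falls in Class 5.1.
Total Class 5.1: (two 13.75 kg packs = 27.5 kg) + 25.75 kg = 53.25 kg.
53.25 kg exceeds the ocean vessel limit of 50 kg for Class 5.1.

No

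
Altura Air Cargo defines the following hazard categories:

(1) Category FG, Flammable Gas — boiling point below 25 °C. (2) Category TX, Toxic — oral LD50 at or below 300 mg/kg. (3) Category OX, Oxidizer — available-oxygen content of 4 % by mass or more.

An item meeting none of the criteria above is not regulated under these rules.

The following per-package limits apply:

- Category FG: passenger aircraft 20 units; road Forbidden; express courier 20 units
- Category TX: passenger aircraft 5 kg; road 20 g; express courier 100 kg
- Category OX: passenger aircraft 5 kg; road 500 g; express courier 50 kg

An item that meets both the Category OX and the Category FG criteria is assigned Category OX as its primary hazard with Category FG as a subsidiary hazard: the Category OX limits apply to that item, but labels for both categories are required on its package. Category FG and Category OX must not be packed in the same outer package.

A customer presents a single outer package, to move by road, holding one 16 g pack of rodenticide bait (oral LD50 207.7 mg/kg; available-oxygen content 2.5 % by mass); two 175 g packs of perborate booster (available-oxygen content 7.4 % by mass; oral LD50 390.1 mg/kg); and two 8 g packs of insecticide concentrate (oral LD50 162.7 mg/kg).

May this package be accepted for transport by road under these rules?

No

Rodenticide bait: oral LD50 207.7 mg/kg ≤ 300 mg/kg → Category TX (Toxic).
Available-oxygen content 7.4 % by mass meets the Category OX criterion (Oxidizer), so the perborate booster is Category OX.
Oral LD50 162.7 mg/kg meets the Category TX criterion (Toxic), so the insecticide concentrate is Category TX.
Category TX net quantity: 16 g + (two 8 g packs = 16 g) = 32 g.
That exceeds the Category TX road limit of 20 g.
Category OX quantity: two 175 g packs = 350 g.
350 g ≤ 500 g (road limit, Category OX) — within limit.
The segregation rule (Category FG with Category OX) does not apply to Category TX with Category OX.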